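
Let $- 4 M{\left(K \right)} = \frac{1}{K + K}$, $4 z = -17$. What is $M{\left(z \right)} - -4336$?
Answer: $\frac{147425}{34} \approx 4336.0$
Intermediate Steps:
$z = - \frac{17}{4}$ ($z = \frac{1}{4} \left(-17\right) = - \frac{17}{4} \approx -4.25$)
$M{\left(K \right)} = - \frac{1}{8 K}$ ($M{\left(K \right)} = - \frac{1}{4 \left(K + K\right)} = - \frac{1}{4 \cdot 2 K} = - \frac{\frac{1}{2} \frac{1}{K}}{4} = - \frac{1}{8 K}$)
$M{\left(z \right)} - -4336 = - \frac{1}{8 \left(- \frac{17}{4}\right)} - -4336 = \left(- \frac{1}{8}\right) \left(- \frac{4}{17}\right) + 4336 = \frac{1}{34} + 4336 = \frac{147425}{34}$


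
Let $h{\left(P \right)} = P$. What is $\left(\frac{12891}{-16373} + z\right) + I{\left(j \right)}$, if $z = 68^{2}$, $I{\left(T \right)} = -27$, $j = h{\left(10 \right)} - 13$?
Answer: $\frac{75253790}{16373} \approx 4596.2$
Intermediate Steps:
$j = -3$ ($j = 10 - 13 = -3$)
$z = 4624$
$\left(\frac{12891}{-16373} + z\right) + I{\left(j \right)} = \left(\frac{12891}{-16373} + 4624\right) - 27 = \left(12891 \left(- \frac{1}{16373}\right) + 4624\right) - 27 = \left(- \frac{12891}{16373} + 4624\right) - 27 = \frac{75695861}{16373} - 27 = \frac{75253790}{16373}$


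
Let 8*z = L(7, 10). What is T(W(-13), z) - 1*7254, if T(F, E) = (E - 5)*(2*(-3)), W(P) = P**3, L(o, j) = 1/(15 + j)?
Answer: -722403/100 ≈ -7224.0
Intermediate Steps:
z = 1/200 (z = 1/(8*(15 + 10)) = (1/8)/25 = (1/8)*(1/25) = 1/200 ≈ 0.0050000)
T(F, E) = 30 - 6*E (T(F, E) = (-5 + E)*(-6) = 30 - 6*E)
T(W(-13), z) - 1*7254 = (30 - 6*1/200) - 1*7254 = (30 - 3/100) - 7254 = 2997/100 - 7254 = -722403/100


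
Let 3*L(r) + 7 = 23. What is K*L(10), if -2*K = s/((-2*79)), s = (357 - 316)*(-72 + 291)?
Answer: 11972/79 ≈ 151.54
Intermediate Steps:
L(r) = 16/3 (L(r) = -7/3 + (⅓)*23 = -7/3 + 23/3 = 16/3)
s = 8979 (s = 41*219 = 8979)
K = 8979/316 (K = -8979/(2*((-2*79))) = -8979/(2*(-158)) = -8979*(-1)/(2*158) = -½*(-8979/158) = 8979/316 ≈ 28.415)
K*L(10) = (8979/316)*(16/3) = 11972/79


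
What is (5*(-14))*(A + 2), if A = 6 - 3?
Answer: -350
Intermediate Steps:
A = 3
(5*(-14))*(A + 2) = (5*(-14))*(3 + 2) = -70*5 = -350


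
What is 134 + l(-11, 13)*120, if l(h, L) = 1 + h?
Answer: -1066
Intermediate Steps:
134 + l(-11, 13)*120 = 134 + (1 - 11)*120 = 134 - 10*120 = 134 - 1200 = -1066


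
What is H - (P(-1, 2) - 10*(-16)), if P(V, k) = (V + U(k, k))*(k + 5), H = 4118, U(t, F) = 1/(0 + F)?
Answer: 7923/2 ≈ 3961.5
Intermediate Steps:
U(t, F) = 1/F
P(V, k) = (5 + k)*(V + 1/k) (P(V, k) = (V + 1/k)*(k + 5) = (V + 1/k)*(5 + k) = (5 + k)*(V + 1/k))
H - (P(-1, 2) - 10*(-16)) = 4118 - ((1 + 5*(-1) + 5/2 - 1*2) - 10*(-16)) = 4118 - ((1 - 5 + 5*(½) - 2) + 160) = 4118 - ((1 - 5 + 5/2 - 2) + 160) = 4118 - (-7/2 + 160) = 4118 - 1*313/2 = 4118 - 313/2 = 7923/2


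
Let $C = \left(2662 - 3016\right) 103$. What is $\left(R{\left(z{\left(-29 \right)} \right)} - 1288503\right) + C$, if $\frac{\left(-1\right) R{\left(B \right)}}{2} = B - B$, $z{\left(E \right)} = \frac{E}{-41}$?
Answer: $-1324965$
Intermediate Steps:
$z{\left(E \right)} = - \frac{E}{41}$ ($z{\left(E \right)} = E \left(- \frac{1}{41}\right) = - \frac{E}{41}$)
$R{\left(B \right)} = 0$ ($R{\left(B \right)} = - 2 \left(B - B\right) = \left(-2\right) 0 = 0$)
$C = -36462$ ($C = \left(2662 - 3016\right) 103 = \left(-354\right) 103 = -36462$)
$\left(R{\left(z{\left(-29 \right)} \right)} - 1288503\right) + C = \left(0 - 1288503\right) - 36462 = -1288503 - 36462 = -1324965$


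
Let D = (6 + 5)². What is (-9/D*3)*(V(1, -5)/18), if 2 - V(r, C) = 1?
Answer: -3/242 ≈ -0.012397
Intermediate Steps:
D = 121 (D = 11² = 121)
V(r, C) = 1 (V(r, C) = 2 - 1*1 = 2 - 1 = 1)
(-9/D*3)*(V(1, -5)/18) = (-9/121*3)*(1/18) = (-9*1/121*3)*(1*(1/18)) = -9/121*3*(1/18) = -27/121*1/18 = -3/242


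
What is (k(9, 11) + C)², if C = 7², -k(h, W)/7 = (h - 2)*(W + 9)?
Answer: 866761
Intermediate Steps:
k(h, W) = -7*(-2 + h)*(9 + W) (k(h, W) = -7*(h - 2)*(W + 9) = -7*(-2 + h)*(9 + W))
C = 49
(k(9, 11) + C)² = ((126 - 63*9 + 14*11 - 7*11*9) + 49)² = ((126 - 567 + 154 - 693) + 49)² = (-980 + 49)² = (-931)² = 866761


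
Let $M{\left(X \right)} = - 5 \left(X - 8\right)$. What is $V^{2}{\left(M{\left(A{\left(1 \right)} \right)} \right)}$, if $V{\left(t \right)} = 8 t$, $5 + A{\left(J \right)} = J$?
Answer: $230400$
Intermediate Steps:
$A{\left(J \right)} = -5 + J$
$M{\left(X \right)} = 40 - 5 X$ ($M{\left(X \right)} = - 5 \left(X - 8\right) = - 5 \left(-8 + X\right) = 40 - 5 X$)
$V^{2}{\left(M{\left(A{\left(1 \right)} \right)} \right)} = \left(8 \left(40 - 5 \left(-5 + 1\right)\right)\right)^{2} = \left(8 \left(40 - -20\right)\right)^{2} = \left(8 \left(40 + 20\right)\right)^{2} = \left(8 \cdot 60\right)^{2} = 480^{2} = 230400$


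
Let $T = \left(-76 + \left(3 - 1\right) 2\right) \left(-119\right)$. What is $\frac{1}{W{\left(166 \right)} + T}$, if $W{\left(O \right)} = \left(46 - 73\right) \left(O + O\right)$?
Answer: $- \frac{1}{396} \approx -0.0025253$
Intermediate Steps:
$W{\left(O \right)} = - 54 O$ ($W{\left(O \right)} = - 27 \cdot 2 O = - 54 O$)
$T = 8568$ ($T = \left(-76 + 2 \cdot 2\right) \left(-119\right) = \left(-76 + 4\right) \left(-119\right) = \left(-72\right) \left(-119\right) = 8568$)
$\frac{1}{W{\left(166 \right)} + T} = \frac{1}{\left(-54\right) 166 + 8568} = \frac{1}{-8964 + 8568} = \frac{1}{-396} = - \frac{1}{396}$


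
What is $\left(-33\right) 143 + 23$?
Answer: $-4696$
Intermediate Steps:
$\left(-33\right) 143 + 23 = -4719 + 23 = -4696$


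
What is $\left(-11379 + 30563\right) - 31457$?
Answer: $-12273$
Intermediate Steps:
$\left(-11379 + 30563\right) - 31457 = 19184 - 31457 = -12273$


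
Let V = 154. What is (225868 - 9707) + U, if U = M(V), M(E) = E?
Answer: 216315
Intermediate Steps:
U = 154
(225868 - 9707) + U = (225868 - 9707) + 154 = 216161 + 154 = 216315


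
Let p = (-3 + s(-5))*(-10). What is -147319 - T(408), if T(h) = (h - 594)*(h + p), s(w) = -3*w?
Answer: -93751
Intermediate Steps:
p = -120 (p = (-3 - 3*(-5))*(-10) = (-3 + 15)*(-10) = 12*(-10) = -120)
T(h) = (-594 + h)*(-120 + h) (T(h) = (h - 594)*(h - 120) = (-594 + h)*(-120 + h))
-147319 - T(408) = -147319 - (71280 + 408**2 - 714*408) = -147319 - (71280 + 166464 - 291312) = -147319 - 1*(-53568) = -147319 + 53568 = -93751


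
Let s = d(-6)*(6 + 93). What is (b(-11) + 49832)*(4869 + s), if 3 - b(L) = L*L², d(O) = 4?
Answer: 269388990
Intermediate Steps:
b(L) = 3 - L³ (b(L) = 3 - L*L² = 3 - L³)
s = 396 (s = 4*(6 + 93) = 4*99 = 396)
(b(-11) + 49832)*(4869 + s) = ((3 - 1*(-11)³) + 49832)*(4869 + 396) = ((3 - 1*(-1331)) + 49832)*5265 = ((3 + 1331) + 49832)*5265 = (1334 + 49832)*5265 = 51166*5265 = 269388990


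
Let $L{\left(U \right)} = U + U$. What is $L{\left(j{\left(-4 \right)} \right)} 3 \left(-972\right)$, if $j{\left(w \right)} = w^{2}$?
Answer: $-93312$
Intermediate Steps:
$L{\left(U \right)} = 2 U$
$L{\left(j{\left(-4 \right)} \right)} 3 \left(-972\right) = 2 \left(-4\right)^{2} \cdot 3 \left(-972\right) = 2 \cdot 16 \cdot 3 \left(-972\right) = 32 \cdot 3 \left(-972\right) = 96 \left(-972\right) = -93312$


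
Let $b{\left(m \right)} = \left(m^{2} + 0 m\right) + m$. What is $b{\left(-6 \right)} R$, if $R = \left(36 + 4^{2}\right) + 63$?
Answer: $3450$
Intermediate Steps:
$R = 115$ ($R = \left(36 + 16\right) + 63 = 52 + 63 = 115$)
$b{\left(m \right)} = m + m^{2}$ ($b{\left(m \right)} = \left(m^{2} + 0\right) + m = m^{2} + m = m + m^{2}$)
$b{\left(-6 \right)} R = - 6 \left(1 - 6\right) 115 = \left(-6\right) \left(-5\right) 115 = 30 \cdot 115 = 3450$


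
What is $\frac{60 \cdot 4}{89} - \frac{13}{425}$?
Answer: $\frac{100843}{37825} \approx 2.666$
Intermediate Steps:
$\frac{60 \cdot 4}{89} - \frac{13}{425} = 240 \cdot \frac{1}{89} - \frac{13}{425} = \frac{240}{89} - \frac{13}{425} = \frac{100843}{37825}$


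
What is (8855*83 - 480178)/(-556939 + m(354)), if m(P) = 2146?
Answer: -84929/184931 ≈ -0.45925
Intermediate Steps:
(8855*83 - 480178)/(-556939 + m(354)) = (8855*83 - 480178)/(-556939 + 2146) = (734965 - 480178)/(-554793) = 254787*(-1/554793) = -84929/184931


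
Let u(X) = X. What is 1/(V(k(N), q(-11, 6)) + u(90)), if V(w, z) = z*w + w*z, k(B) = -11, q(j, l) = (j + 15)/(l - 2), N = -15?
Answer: 1/68 ≈ 0.014706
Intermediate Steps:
q(j, l) = (15 + j)/(-2 + l)
V(w, z) = 2*w*z (V(w, z) = w*z + w*z = 2*w*z)
1/(V(k(N), q(-11, 6)) + u(90)) = 1/(2*(-11)*((15 - 11)/(-2 + 6)) + 90) = 1/(2*(-11)*(4/4) + 90) = 1/(2*(-11)*((¼)*4) + 90) = 1/(2*(-11)*1 + 90) = 1/(-22 + 90) = 1/68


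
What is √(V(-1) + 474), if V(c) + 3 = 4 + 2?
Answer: 3*√53 ≈ 21.840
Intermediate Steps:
V(c) = 3 (V(c) = -3 + (4 + 2) = -3 + 6 = 3)
√(V(-1) + 474) = √(3 + 474) = √477 = 3*√53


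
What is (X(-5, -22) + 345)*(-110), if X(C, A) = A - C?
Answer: -36080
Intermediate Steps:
(X(-5, -22) + 345)*(-110) = ((-22 - 1*(-5)) + 345)*(-110) = ((-22 + 5) + 345)*(-110) = (-17 + 345)*(-110) = 328*(-110) = -36080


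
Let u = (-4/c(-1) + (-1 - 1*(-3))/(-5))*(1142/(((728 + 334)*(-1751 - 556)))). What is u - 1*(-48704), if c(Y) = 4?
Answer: 298316143837/6125085 ≈ 48704.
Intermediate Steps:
u = 3997/6125085 (u = (-4/4 + (-1 - 1*(-3))/(-5))*(1142/(((728 + 334)*(-1751 - 556)))) = (-4*¼ + (-1 + 3)*(-⅕))*(1142/((1062*(-2307)))) = (-1 + 2*(-⅕))*(1142/(-2450034)) = (-1 - ⅖)*(1142*(-1/2450034)) = -7/5*(-571/1225017) = 3997/6125085 ≈ 0.00065256)
u - 1*(-48704) = 3997/6125085 - 1*(-48704) = 3997/6125085 + 48704 = 298316143837/6125085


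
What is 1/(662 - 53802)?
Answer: -1/53140 ≈ -1.8818e-5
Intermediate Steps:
1/(662 - 53802) = 1/(-53140) = -1/53140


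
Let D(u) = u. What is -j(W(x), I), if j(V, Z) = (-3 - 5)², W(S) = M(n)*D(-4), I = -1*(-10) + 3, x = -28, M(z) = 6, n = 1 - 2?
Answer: -64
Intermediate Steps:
n = -1
I = 13 (I = 10 + 3 = 13)
W(S) = -24 (W(S) = 6*(-4) = -24)
j(V, Z) = 64 (j(V, Z) = (-8)² = 64)
-j(W(x), I) = -1*64 = -64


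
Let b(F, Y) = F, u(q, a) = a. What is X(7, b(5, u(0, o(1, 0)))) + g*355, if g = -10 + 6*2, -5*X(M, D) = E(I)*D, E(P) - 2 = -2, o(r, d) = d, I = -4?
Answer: 710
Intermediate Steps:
E(P) = 0 (E(P) = 2 - 2 = 0)
X(M, D) = 0 (X(M, D) = -0*D = -⅕*0 = 0)
g = 2 (g = -10 + 12 = 2)
X(7, b(5, u(0, o(1, 0)))) + g*355 = 0 + 2*355 = 0 + 710 = 710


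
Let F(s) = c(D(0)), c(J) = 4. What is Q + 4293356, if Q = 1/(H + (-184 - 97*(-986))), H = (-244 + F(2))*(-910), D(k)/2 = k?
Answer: 1347504127449/313858 ≈ 4.2934e+6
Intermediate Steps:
D(k) = 2*k
F(s) = 4
H = 218400 (H = (-244 + 4)*(-910) = -240*(-910) = 218400)
Q = 1/313858 (Q = 1/(218400 + (-184 - 97*(-986))) = 1/(218400 + (-184 + 95642)) = 1/(218400 + 95458) = 1/313858 ≈ 3.1862e-6)
Q + 4293356 = 1/313858 + 4293356 = 1347504127449/313858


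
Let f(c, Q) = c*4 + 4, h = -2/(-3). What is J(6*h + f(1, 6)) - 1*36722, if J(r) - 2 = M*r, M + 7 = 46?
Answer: -36252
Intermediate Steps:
M = 39 (M = -7 + 46 = 39)
h = ⅔ (h = -2*(-⅓) = ⅔ ≈ 0.66667)
f(c, Q) = 4 + 4*c (f(c, Q) = 4*c + 4 = 4 + 4*c)
J(r) = 2 + 39*r
J(6*h + f(1, 6)) - 1*36722 = (2 + 39*(6*(⅔) + (4 + 4*1))) - 1*36722 = (2 + 39*(4 + (4 + 4))) - 36722 = (2 + 39*(4 + 8)) - 36722 = (2 + 39*12) - 36722 = (2 + 468) - 36722 = 470 - 36722 = -36252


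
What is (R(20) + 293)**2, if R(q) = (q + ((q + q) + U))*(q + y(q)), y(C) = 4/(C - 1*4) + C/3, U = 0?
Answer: 3640464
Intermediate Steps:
y(C) = 4/(-4 + C) + C/3 (y(C) = 4/(C - 4) + C*(1/3) = 4/(-4 + C) + C/3)
R(q) = 3*q*(q + (12 + q**2 - 4*q)/(3*(-4 + q))) (R(q) = (q + ((q + q) + 0))*(q + (12 + q**2 - 4*q)/(3*(-4 + q))) = (q + (2*q + 0))*(q + (12 + q**2 - 4*q)/(3*(-4 + q))) = (q + 2*q)*(q + (12 + q**2 - 4*q)/(3*(-4 + q))) = (3*q)*(q + (12 + q**2 - 4*q)/(3*(-4 + q))) = 3*q*(q + (12 + q**2 - 4*q)/(3*(-4 + q))))
(R(20) + 293)**2 = (4*20*(3 + 20**2 - 4*20)/(-4 + 20) + 293)**2 = (4*20*(3 + 400 - 80)/16 + 293)**2 = (4*20*(1/16)*323 + 293)**2 = (1615 + 293)**2 = 1908**2 = 3640464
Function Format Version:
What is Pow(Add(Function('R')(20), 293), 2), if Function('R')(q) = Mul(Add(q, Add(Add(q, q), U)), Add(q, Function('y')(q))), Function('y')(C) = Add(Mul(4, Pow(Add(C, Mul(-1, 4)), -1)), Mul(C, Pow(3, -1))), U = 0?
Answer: 3640464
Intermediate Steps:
Function('y')(C) = Add(Mul(4, Pow(Add(-4, C), -1)), Mul(Rational(1, 3), C)) (Function('y')(C) = Add(Mul(4, Pow(Add(C, -4), -1)), Mul(C, Rational(1, 3))) = Add(Mul(4, Pow(Add(-4, C), -1)), Mul(Rational(1, 3), C)))
Function('R')(q) = Mul(3, q, Add(q, Mul(Rational(1, 3), Pow(Add(-4, q), -1), Add(12, Pow(q, 2), Mul(-4, q))))) (Function('R')(q) = Mul(Add(q, Add(Add(q, q), 0)), Add(q, Mul(Rational(1, 3), Pow(Add(-4, q), -1), Add(12, Pow(q, 2), Mul(-4, q))))) = Mul(Add(q, Add(Mul(2, q), 0)), Add(q, Mul(Rational(1, 3), Pow(Add(-4, q), -1), Add(12, Pow(q, 2), Mul(-4, q))))) = Mul(Add(q, Mul(2, q)), Add(q, Mul(Rational(1, 3), Pow(Add(-4, q), -1), Add(12, Pow(q, 2), Mul(-4, q))))) = Mul(Mul(3, q), Add(q, Mul(Rational(1, 3), Pow(Add(-4, q), -1), Add(12, Pow(q, 2), Mul(-4, q))))) = Mul(3, q, Add(q, Mul(Rational(1, 3), Pow(Add(-4, q), -1), Add(12, Pow(q, 2), Mul(-4, q))))))
Pow(Add(Function('R')(20), 293), 2) = Pow(Add(Mul(4, 20, Pow(Add(-4, 20), -1), Add(3, Pow(20, 2), Mul(-4, 20))), 293), 2) = Pow(Add(Mul(4, 20, Pow(16, -1), Add(3, 400, -80)), 293), 2) = Pow(Add(Mul(4, 20, Rational(1, 16), 323), 293), 2) = Pow(Add(1615, 293), 2) = Pow(1908, 2) = 3640464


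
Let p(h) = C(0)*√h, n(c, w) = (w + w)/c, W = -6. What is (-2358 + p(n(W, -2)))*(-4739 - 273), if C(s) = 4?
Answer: 11818296 - 20048*√6/3 ≈ 1.1802e+7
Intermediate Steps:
n(c, w) = 2*w/c (n(c, w) = (2*w)/c = 2*w/c)
p(h) = 4*√h
(-2358 + p(n(W, -2)))*(-4739 - 273) = (-2358 + 4*√(2*(-2)/(-6)))*(-4739 - 273) = (-2358 + 4*√(2*(-2)*(-⅙)))*(-5012) = (-2358 + 4*√(⅔))*(-5012) = (-2358 + 4*(√6/3))*(-5012) = (-2358 + 4*√6/3)*(-5012) = 11818296 - 20048*√6/3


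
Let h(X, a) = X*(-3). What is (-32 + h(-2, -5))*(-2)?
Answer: 52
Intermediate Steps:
h(X, a) = -3*X
(-32 + h(-2, -5))*(-2) = (-32 - 3*(-2))*(-2) = (-32 + 6)*(-2) = -26*(-2) = 52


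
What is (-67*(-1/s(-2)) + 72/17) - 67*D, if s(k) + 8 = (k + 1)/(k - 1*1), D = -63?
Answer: 1648650/391 ≈ 4216.5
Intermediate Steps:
s(k) = -8 + (1 + k)/(-1 + k) (s(k) = -8 + (k + 1)/(k - 1*1) = -8 + (1 + k)/(k - 1) = -8 + (1 + k)/(-1 + k))
(-67*(-1/s(-2)) + 72/17) - 67*D = (-67*(-(-1 - 2)/(9 - 7*(-2))) + 72/17) - 67*(-63) = (-67*3/(9 + 14) + 72*(1/17)) + 4221 = (-67/((-(-1)*23/3)) + 72/17) + 4221 = (-67/((-1*(-23/3))) + 72/17) + 4221 = (-67/23/3 + 72/17) + 4221 = (-67*3/23 + 72/17) + 4221 = (-201/23 + 72/17) + 4221 = -1761/391 + 4221 = 1648650/391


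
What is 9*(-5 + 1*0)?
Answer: -45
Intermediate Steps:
9*(-5 + 1*0) = 9*(-5 + 0) = 9*(-5) = -45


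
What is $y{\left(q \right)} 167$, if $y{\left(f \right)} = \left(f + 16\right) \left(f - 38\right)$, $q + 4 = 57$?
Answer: $172845$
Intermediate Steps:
$q = 53$ ($q = -4 + 57 = 53$)
$y{\left(f \right)} = \left(-38 + f\right) \left(16 + f\right)$ ($y{\left(f \right)} = \left(16 + f\right) \left(-38 + f\right) = \left(-38 + f\right) \left(16 + f\right)$)
$y{\left(q \right)} 167 = \left(-608 + 53^{2} - 1166\right) 167 = \left(-608 + 2809 - 1166\right) 167 = 1035 \cdot 167 = 172845$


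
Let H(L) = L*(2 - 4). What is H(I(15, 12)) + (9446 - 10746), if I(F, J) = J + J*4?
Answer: -1420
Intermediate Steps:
I(F, J) = 5*J (I(F, J) = J + 4*J = 5*J)
H(L) = -2*L (H(L) = L*(-2) = -2*L)
H(I(15, 12)) + (9446 - 10746) = -10*12 + (9446 - 10746) = -2*60 - 1300 = -120 - 1300 = -1420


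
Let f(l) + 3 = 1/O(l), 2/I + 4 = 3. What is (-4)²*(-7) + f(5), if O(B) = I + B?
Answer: -344/3 ≈ -114.67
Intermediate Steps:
I = -2 (I = 2/(-4 + 3) = 2/(-1) = 2*(-1) = -2)
O(B) = -2 + B
f(l) = -3 + 1/(-2 + l)
(-4)²*(-7) + f(5) = (-4)²*(-7) + (7 - 3*5)/(-2 + 5) = 16*(-7) + (7 - 15)/3 = -112 + (⅓)*(-8) = -112 - 8/3 = -344/3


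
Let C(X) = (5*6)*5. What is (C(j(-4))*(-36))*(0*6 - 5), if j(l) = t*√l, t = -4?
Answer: 27000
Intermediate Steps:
j(l) = -4*√l
C(X) = 150 (C(X) = 30*5 = 150)
(C(j(-4))*(-36))*(0*6 - 5) = (150*(-36))*(0*6 - 5) = -5400*(0 - 5) = -5400*(-5) = 27000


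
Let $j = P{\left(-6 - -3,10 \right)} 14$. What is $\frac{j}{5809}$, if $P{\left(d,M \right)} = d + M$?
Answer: $\frac{98}{5809} \approx 0.01687$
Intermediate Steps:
$P{\left(d,M \right)} = M + d$
$j = 98$ ($j = \left(10 - 3\right) 14 = 7 \cdot 14 = 98$)
$\frac{j}{5809} = \frac{98}{5809}$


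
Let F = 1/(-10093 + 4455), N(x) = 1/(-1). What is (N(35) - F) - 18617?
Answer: -104968283/5638 ≈ -18618.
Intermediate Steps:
N(x) = -1
F = -1/5638 (F = 1/(-5638) = -1/5638 ≈ -0.00017737)
(N(35) - F) - 18617 = (-1 - 1*(-1/5638)) - 18617 = (-1 + 1/5638) - 18617 = -5637/5638 - 18617 = -104968283/5638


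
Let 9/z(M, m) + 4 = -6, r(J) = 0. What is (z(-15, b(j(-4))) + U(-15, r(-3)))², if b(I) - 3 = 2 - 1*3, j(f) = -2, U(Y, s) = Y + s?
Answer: 25281/100 ≈ 252.81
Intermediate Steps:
b(I) = 2 (b(I) = 3 + (2 - 1*3) = 3 + (2 - 3) = 3 - 1 = 2)
z(M, m) = -9/10 (z(M, m) = 9/(-4 - 6) = 9/(-10) = 9*(-⅒) = -9/10)
(z(-15, b(j(-4))) + U(-15, r(-3)))² = (-9/10 + (-15 + 0))² = (-9/10 - 15)² = (-159/10)² = 25281/100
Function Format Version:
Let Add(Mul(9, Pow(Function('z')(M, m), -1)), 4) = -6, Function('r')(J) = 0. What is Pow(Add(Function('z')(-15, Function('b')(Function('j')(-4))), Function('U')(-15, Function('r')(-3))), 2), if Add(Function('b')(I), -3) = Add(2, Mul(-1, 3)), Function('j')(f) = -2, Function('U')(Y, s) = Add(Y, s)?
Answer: Rational(25281, 100) ≈ 252.81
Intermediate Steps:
Function('b')(I) = 2 (Function('b')(I) = Add(3, Add(2, Mul(-1, 3))) = Add(3, Add(2, -3)) = Add(3, -1) = 2)
Function('z')(M, m) = Rational(-9, 10) (Function('z')(M, m) = Mul(9, Pow(Add(-4, -6), -1)) = Mul(9, Pow(-10, -1)) = Mul(9, Rational(-1, 10)) = Rational(-9, 10))
Pow(Add(Function('z')(-15, Function('b')(Function('j')(-4))), Function('U')(-15, Function('r')(-3))), 2) = Pow(Add(Rational(-9, 10), Add(-15, 0)), 2) = Pow(Add(Rational(-9, 10), -15), 2) = Pow(Rational(-159, 10), 2) = Rational(25281, 100)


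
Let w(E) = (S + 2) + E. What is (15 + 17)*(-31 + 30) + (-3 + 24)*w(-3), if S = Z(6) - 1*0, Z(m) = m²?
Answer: 703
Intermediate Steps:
S = 36 (S = 6² - 1*0 = 36 + 0 = 36)
w(E) = 38 + E (w(E) = (36 + 2) + E = 38 + E)
(15 + 17)*(-31 + 30) + (-3 + 24)*w(-3) = (15 + 17)*(-31 + 30) + (-3 + 24)*(38 - 3) = 32*(-1) + 21*35 = -32 + 735 = 703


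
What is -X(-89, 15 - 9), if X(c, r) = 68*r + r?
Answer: -414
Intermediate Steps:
X(c, r) = 69*r
-X(-89, 15 - 9) = -69*(15 - 9) = -69*6 = -1*414 = -414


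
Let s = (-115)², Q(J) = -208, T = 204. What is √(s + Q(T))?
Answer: √13017 ≈ 114.09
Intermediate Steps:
s = 13225
√(s + Q(T)) = √(13225 - 208) = √13017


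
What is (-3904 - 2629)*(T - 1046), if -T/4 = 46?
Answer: 8035590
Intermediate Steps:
T = -184 (T = -4*46 = -184)
(-3904 - 2629)*(T - 1046) = (-3904 - 2629)*(-184 - 1046) = -6533*(-1230) = 8035590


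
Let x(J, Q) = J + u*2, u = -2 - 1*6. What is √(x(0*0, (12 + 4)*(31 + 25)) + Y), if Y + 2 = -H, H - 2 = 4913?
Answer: I*√4933 ≈ 70.235*I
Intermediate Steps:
H = 4915 (H = 2 + 4913 = 4915)
u = -8 (u = -2 - 6 = -8)
x(J, Q) = -16 + J (x(J, Q) = J - 8*2 = J - 16 = -16 + J)
Y = -4917 (Y = -2 - 1*4915 = -2 - 4915 = -4917)
√(x(0*0, (12 + 4)*(31 + 25)) + Y) = √((-16 + 0*0) - 4917) = √((-16 + 0) - 4917) = √(-16 - 4917) = √(-4933) = I*√4933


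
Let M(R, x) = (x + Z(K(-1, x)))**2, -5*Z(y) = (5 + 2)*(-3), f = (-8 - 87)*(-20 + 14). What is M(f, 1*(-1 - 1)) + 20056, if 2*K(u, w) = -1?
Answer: 501521/25 ≈ 20061.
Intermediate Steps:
K(u, w) = -1/2 (K(u, w) = (1/2)*(-1) = -1/2)
f = 570 (f = -95*(-6) = 570)
Z(y) = 21/5 (Z(y) = -(5 + 2)*(-3)/5 = -7*(-3)/5 = -1/5*(-21) = 21/5)
M(R, x) = (21/5 + x)**2 (M(R, x) = (x + 21/5)**2 = (21/5 + x)**2)
M(f, 1*(-1 - 1)) + 20056 = (21 + 5*(1*(-1 - 1)))**2/25 + 20056 = (21 + 5*(1*(-2)))**2/25 + 20056 = (21 + 5*(-2))**2/25 + 20056 = (21 - 10)**2/25 + 20056 = (1/25)*11**2 + 20056 = (1/25)*121 + 20056 = 121/25 + 20056 = 501521/25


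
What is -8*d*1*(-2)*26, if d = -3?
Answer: -1248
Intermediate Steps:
-8*d*1*(-2)*26 = -8*(-3*1)*(-2)*26 = -(-24)*(-2)*26 = -8*6*26 = -48*26 = -1248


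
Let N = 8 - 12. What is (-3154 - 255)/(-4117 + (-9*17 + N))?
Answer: 3409/4274 ≈ 0.79761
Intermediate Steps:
N = -4
(-3154 - 255)/(-4117 + (-9*17 + N)) = (-3154 - 255)/(-4117 + (-9*17 - 4)) = -3409/(-4117 + (-153 - 4)) = -3409/(-4117 - 157) = -3409/(-4274) = -3409*(-1/4274) = 3409/4274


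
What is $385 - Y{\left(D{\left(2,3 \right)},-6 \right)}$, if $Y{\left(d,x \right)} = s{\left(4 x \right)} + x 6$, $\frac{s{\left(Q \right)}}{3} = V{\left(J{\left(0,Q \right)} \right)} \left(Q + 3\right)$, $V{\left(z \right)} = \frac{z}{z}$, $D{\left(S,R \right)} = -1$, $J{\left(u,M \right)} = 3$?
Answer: $484$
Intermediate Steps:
$V{\left(z \right)} = 1$
$s{\left(Q \right)} = 9 + 3 Q$ ($s{\left(Q \right)} = 3 \cdot 1 \left(Q + 3\right) = 3 \cdot 1 \left(3 + Q\right) = 3 \left(3 + Q\right) = 9 + 3 Q$)
$Y{\left(d,x \right)} = 9 + 18 x$ ($Y{\left(d,x \right)} = \left(9 + 3 \cdot 4 x\right) + x 6 = \left(9 + 12 x\right) + 6 x = 9 + 18 x$)
$385 - Y{\left(D{\left(2,3 \right)},-6 \right)} = 385 - \left(9 + 18 \left(-6\right)\right) = 385 - \left(9 - 108\right) = 385 - -99 = 385 + 99 = 484$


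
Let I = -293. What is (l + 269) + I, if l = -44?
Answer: -68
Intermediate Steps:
(l + 269) + I = (-44 + 269) - 293 = 225 - 293 = -68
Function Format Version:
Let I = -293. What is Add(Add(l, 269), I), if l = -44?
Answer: -68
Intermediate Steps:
Add(Add(l, 269), I) = Add(Add(-44, 269), -293) = Add(225, -293) = -68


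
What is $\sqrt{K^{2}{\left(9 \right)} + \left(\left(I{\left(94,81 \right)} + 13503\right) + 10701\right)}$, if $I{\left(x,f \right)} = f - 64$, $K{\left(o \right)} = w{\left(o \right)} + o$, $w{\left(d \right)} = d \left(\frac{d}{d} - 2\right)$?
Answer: $\sqrt{24221} \approx 155.63$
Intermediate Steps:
$w{\left(d \right)} = - d$ ($w{\left(d \right)} = d \left(1 - 2\right) = d \left(-1\right) = - d$)
$K{\left(o \right)} = 0$ ($K{\left(o \right)} = - o + o = 0$)
$I{\left(x,f \right)} = -64 + f$ ($I{\left(x,f \right)} = f - 64 = -64 + f$)
$\sqrt{K^{2}{\left(9 \right)} + \left(\left(I{\left(94,81 \right)} + 13503\right) + 10701\right)} = \sqrt{0^{2} + \left(\left(\left(-64 + 81\right) + 13503\right) + 10701\right)} = \sqrt{0 + \left(\left(17 + 13503\right) + 10701\right)} = \sqrt{0 + \left(13520 + 10701\right)} = \sqrt{0 + 24221} = \sqrt{24221}$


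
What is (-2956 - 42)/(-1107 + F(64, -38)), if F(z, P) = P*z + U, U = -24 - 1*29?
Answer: 1499/1796 ≈ 0.83463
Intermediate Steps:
U = -53 (U = -24 - 29 = -53)
F(z, P) = -53 + P*z (F(z, P) = P*z - 53 = -53 + P*z)
(-2956 - 42)/(-1107 + F(64, -38)) = (-2956 - 42)/(-1107 + (-53 - 38*64)) = -2998/(-1107 + (-53 - 2432)) = -2998/(-1107 - 2485) = -2998/(-3592) = -2998*(-1/3592) = 1499/1796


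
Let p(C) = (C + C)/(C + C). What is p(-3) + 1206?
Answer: 1207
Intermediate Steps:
p(C) = 1 (p(C) = (2*C)/((2*C)) = (2*C)*(1/(2*C)) = 1)
p(-3) + 1206 = 1 + 1206 = 1207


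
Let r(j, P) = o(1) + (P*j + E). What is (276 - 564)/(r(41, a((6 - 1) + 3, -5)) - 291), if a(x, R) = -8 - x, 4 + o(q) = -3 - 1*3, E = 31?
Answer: 144/463 ≈ 0.31102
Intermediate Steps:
o(q) = -10 (o(q) = -4 + (-3 - 1*3) = -4 + (-3 - 3) = -4 - 6 = -10)
r(j, P) = 21 + P*j (r(j, P) = -10 + (P*j + 31) = -10 + (31 + P*j) = 21 + P*j)
(276 - 564)/(r(41, a((6 - 1) + 3, -5)) - 291) = (276 - 564)/((21 + (-8 - ((6 - 1) + 3))*41) - 291) = -288/((21 + (-8 - (5 + 3))*41) - 291) = -288/((21 + (-8 - 1*8)*41) - 291) = -288/((21 + (-8 - 8)*41) - 291) = -288/((21 - 16*41) - 291) = -288/((21 - 656) - 291) = -288/(-635 - 291) = -288/(-926) = -288*(-1/926) = 144/463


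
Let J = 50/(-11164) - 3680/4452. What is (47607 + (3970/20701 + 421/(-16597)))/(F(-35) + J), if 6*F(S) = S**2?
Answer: 3629277844056559656/15501056225587165 ≈ 234.13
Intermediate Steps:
J = -5163265/6212766 (J = 50*(-1/11164) - 3680*1/4452 = -25/5582 - 920/1113 = -5163265/6212766 ≈ -0.83107)
F(S) = S**2/6
(47607 + (3970/20701 + 421/(-16597)))/(F(-35) + J) = (47607 + (3970/20701 + 421/(-16597)))/((1/6)*(-35)**2 - 5163265/6212766) = (47607 + (3970*(1/20701) + 421*(-1/16597)))/((1/6)*1225 - 5163265/6212766) = (47607 + (3970/20701 - 421/16597))/(1225/6 - 5163265/6212766) = (47607 + 57174969/343574497)/(631638230/3106383) = (16356608253648/343574497)*(3106383/631638230) = 3629277844056559656/15501056225587165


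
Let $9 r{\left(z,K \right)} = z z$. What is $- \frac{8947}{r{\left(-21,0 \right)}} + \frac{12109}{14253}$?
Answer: $- \frac{126928250}{698397} \approx -181.74$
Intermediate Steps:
$r{\left(z,K \right)} = \frac{z^{2}}{9}$ ($r{\left(z,K \right)} = \frac{z z}{9} = \frac{z^{2}}{9}$)
$- \frac{8947}{r{\left(-21,0 \right)}} + \frac{12109}{14253} = - \frac{8947}{\frac{1}{9} \left(-21\right)^{2}} + \frac{12109}{14253} = - \frac{8947}{\frac{1}{9} \cdot 441} + 12109 \cdot \frac{1}{14253} = - \frac{8947}{49} + \frac{12109}{14253} = - \frac{126928250}{698397}$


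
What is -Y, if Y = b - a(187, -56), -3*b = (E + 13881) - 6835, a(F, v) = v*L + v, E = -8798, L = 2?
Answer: -752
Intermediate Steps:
a(F, v) = 3*v (a(F, v) = v*2 + v = 2*v + v = 3*v)
b = 584 (b = -((-8798 + 13881) - 6835)/3 = -(5083 - 6835)/3 = -⅓*(-1752) = 584)
Y = 752 (Y = 584 - 3*(-56) = 584 - 1*(-168) = 584 + 168 = 752)
-Y = -1*752 = -752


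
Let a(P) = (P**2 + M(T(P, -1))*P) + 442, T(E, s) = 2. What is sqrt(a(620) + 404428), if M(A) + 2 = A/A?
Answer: 5*sqrt(31546) ≈ 888.06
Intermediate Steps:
M(A) = -1 (M(A) = -2 + A/A = -2 + 1 = -1)
a(P) = 442 + P**2 - P (a(P) = (P**2 - P) + 442 = 442 + P**2 - P)
sqrt(a(620) + 404428) = sqrt((442 + 620**2 - 1*620) + 404428) = sqrt((442 + 384400 - 620) + 404428) = sqrt(384222 + 404428) = sqrt(788650) = 5*sqrt(31546)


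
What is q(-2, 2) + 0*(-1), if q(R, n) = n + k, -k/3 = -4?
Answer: 14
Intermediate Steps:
k = 12 (k = -3*(-4) = 12)
q(R, n) = 12 + n (q(R, n) = n + 12 = 12 + n)
q(-2, 2) + 0*(-1) = (12 + 2) + 0*(-1) = 14 + 0 = 14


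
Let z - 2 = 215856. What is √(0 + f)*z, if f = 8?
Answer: 431716*√2 ≈ 6.1054e+5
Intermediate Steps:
z = 215858 (z = 2 + 215856 = 215858)
√(0 + f)*z = √(0 + 8)*215858 = √8*215858 = (2*√2)*215858 = 431716*√2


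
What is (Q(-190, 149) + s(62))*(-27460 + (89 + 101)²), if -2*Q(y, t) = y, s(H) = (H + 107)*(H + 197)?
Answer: 379002240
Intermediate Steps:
s(H) = (107 + H)*(197 + H)
Q(y, t) = -y/2
(Q(-190, 149) + s(62))*(-27460 + (89 + 101)²) = (-½*(-190) + (21079 + 62² + 304*62))*(-27460 + (89 + 101)²) = (95 + (21079 + 3844 + 18848))*(-27460 + 190²) = (95 + 43771)*(-27460 + 36100) = 43866*8640 = 379002240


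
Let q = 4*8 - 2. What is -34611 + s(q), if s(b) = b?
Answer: -34581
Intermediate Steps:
q = 30 (q = 32 - 2 = 30)
-34611 + s(q) = -34611 + 30 = -34581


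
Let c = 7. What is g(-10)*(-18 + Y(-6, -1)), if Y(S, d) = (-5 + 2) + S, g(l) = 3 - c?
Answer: 108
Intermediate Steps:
g(l) = -4 (g(l) = 3 - 1*7 = 3 - 7 = -4)
Y(S, d) = -3 + S
g(-10)*(-18 + Y(-6, -1)) = -4*(-18 + (-3 - 6)) = -4*(-18 - 9) = -4*(-27) = 108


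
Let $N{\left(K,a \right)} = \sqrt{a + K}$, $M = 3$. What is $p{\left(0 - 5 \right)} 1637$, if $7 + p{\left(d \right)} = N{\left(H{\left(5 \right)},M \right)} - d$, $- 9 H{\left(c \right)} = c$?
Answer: $-3274 + \frac{1637 \sqrt{22}}{3} \approx -714.6$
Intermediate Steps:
$H{\left(c \right)} = - \frac{c}{9}$
$N{\left(K,a \right)} = \sqrt{K + a}$
$p{\left(d \right)} = -7 - d + \frac{\sqrt{22}}{3}$ ($p{\left(d \right)} = -7 - \left(d - \sqrt{\left(- \frac{1}{9}\right) 5 + 3}\right) = -7 - \left(d - \sqrt{- \frac{5}{9} + 3}\right) = -7 - \left(d - \frac{\sqrt{22}}{3}\right) = -7 - d + \frac{\sqrt{22}}{3}$)
$p{\left(0 - 5 \right)} 1637 = \left(-7 - \left(0 - 5\right) + \frac{\sqrt{22}}{3}\right) 1637 = \left(-7 - -5 + \frac{\sqrt{22}}{3}\right) 1637 = \left(-7 + 5 + \frac{\sqrt{22}}{3}\right) 1637 = \left(-2 + \frac{\sqrt{22}}{3}\right) 1637 = -3274 + \frac{1637 \sqrt{22}}{3}$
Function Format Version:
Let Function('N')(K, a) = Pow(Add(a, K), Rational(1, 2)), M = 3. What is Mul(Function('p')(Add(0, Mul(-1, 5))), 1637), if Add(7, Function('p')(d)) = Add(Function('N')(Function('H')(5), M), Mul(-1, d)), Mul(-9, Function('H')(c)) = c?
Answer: Add(-3274, Mul(Rational(1637, 3), Pow(22, Rational(1, 2)))) ≈ -714.60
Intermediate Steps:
Function('H')(c) = Mul(Rational(-1, 9), c)
Function('N')(K, a) = Pow(Add(K, a), Rational(1, 2))
Function('p')(d) = Add(-7, Mul(-1, d), Mul(Rational(1, 3), Pow(22, Rational(1, 2)))) (Function('p')(d) = Add(-7, Add(Pow(Add(Mul(Rational(-1, 9), 5), 3), Rational(1, 2)), Mul(-1, d))) = Add(-7, Add(Pow(Add(Rational(-5, 9), 3), Rational(1, 2)), Mul(-1, d))) = Add(-7, Add(Pow(Rational(22, 9), Rational(1, 2)), Mul(-1, d))) = Add(-7, Add(Mul(Rational(1, 3), Pow(22, Rational(1, 2))), Mul(-1, d))) = Add(-7, Add(Mul(-1, d), Mul(Rational(1, 3), Pow(22, Rational(1, 2))))) = Add(-7, Mul(-1, d), Mul(Rational(1, 3), Pow(22, Rational(1, 2)))))
Mul(Function('p')(Add(0, Mul(-1, 5))), 1637) = Mul(Add(-7, Mul(-1, Add(0, Mul(-1, 5))), Mul(Rational(1, 3), Pow(22, Rational(1, 2)))), 1637) = Mul(Add(-7, Mul(-1, Add(0, -5)), Mul(Rational(1, 3), Pow(22, Rational(1, 2)))), 1637) = Mul(Add(-7, Mul(-1, -5), Mul(Rational(1, 3), Pow(22, Rational(1, 2)))), 1637) = Mul(Add(-7, 5, Mul(Rational(1, 3), Pow(22, Rational(1, 2)))), 1637) = Mul(Add(-2, Mul(Rational(1, 3), Pow(22, Rational(1, 2)))), 1637) = Add(-3274, Mul(Rational(1637, 3), Pow(22, Rational(1, 2))))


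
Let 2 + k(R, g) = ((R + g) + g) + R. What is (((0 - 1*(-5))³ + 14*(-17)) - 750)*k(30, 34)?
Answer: -108738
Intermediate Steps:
k(R, g) = -2 + 2*R + 2*g (k(R, g) = -2 + (((R + g) + g) + R) = -2 + ((R + 2*g) + R) = -2 + (2*R + 2*g) = -2 + 2*R + 2*g)
(((0 - 1*(-5))³ + 14*(-17)) - 750)*k(30, 34) = (((0 - 1*(-5))³ + 14*(-17)) - 750)*(-2 + 2*30 + 2*34) = (((0 + 5)³ - 238) - 750)*(-2 + 60 + 68) = ((5³ - 238) - 750)*126 = ((125 - 238) - 750)*126 = (-113 - 750)*126 = -863*126 = -108738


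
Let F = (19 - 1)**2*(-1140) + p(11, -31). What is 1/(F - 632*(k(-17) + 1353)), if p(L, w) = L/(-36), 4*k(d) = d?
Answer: -36/43983731 ≈ -8.1848e-7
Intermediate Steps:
k(d) = d/4
p(L, w) = -L/36 (p(L, w) = L*(-1/36) = -L/36)
F = -13296971/36 (F = (19 - 1)**2*(-1140) - 1/36*11 = 18**2*(-1140) - 11/36 = 324*(-1140) - 11/36 = -369360 - 11/36 = -13296971/36 ≈ -3.6936e+5)
1/(F - 632*(k(-17) + 1353)) = 1/(-13296971/36 - 632*((1/4)*(-17) + 1353)) = 1/(-13296971/36 - 632*(-17/4 + 1353)) = 1/(-13296971/36 - 632*5395/4) = 1/(-13296971/36 - 852410) = 1/(-43983731/36) = -36/43983731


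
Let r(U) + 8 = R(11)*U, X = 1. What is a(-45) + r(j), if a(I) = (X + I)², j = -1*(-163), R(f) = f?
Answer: 3721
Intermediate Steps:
j = 163
a(I) = (1 + I)²
r(U) = -8 + 11*U
a(-45) + r(j) = (1 - 45)² + (-8 + 11*163) = (-44)² + (-8 + 1793) = 1936 + 1785 = 3721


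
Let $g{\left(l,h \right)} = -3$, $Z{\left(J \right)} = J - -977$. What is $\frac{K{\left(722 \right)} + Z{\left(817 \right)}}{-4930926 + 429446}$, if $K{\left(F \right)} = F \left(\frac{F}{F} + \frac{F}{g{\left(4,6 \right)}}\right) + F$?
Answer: $\frac{51157}{1350444} \approx 0.037882$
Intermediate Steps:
$Z{\left(J \right)} = 977 + J$ ($Z{\left(J \right)} = J + 977 = 977 + J$)
$K{\left(F \right)} = F + F \left(1 - \frac{F}{3}\right)$ ($K{\left(F \right)} = F \left(\frac{F}{F} + \frac{F}{-3}\right) + F = F \left(1 + F \left(- \frac{1}{3}\right)\right) + F = F \left(1 - \frac{F}{3}\right) + F = F + F \left(1 - \frac{F}{3}\right)$)
$\frac{K{\left(722 \right)} + Z{\left(817 \right)}}{-4930926 + 429446} = \frac{\frac{1}{3} \cdot 722 \left(6 - 722\right) + \left(977 + 817\right)}{-4930926 + 429446} = \frac{\frac{1}{3} \cdot 722 \left(6 - 722\right) + 1794}{-4501480} = \left(\frac{1}{3} \cdot 722 \left(-716\right) + 1794\right) \left(- \frac{1}{4501480}\right) = \left(- \frac{516952}{3} + 1794\right) \left(- \frac{1}{4501480}\right) = \left(- \frac{511570}{3}\right) \left(- \frac{1}{4501480}\right) = \frac{51157}{1350444}$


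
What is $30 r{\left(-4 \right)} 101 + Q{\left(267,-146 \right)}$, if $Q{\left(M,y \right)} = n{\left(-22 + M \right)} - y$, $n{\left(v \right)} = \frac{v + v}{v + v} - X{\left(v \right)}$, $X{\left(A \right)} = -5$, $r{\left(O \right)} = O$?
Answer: $-11968$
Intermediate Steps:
$n{\left(v \right)} = 6$ ($n{\left(v \right)} = \frac{v + v}{v + v} - -5 = \frac{2 v}{2 v} + 5 = 2 v \frac{1}{2 v} + 5 = 1 + 5 = 6$)
$Q{\left(M,y \right)} = 6 - y$
$30 r{\left(-4 \right)} 101 + Q{\left(267,-146 \right)} = 30 \left(-4\right) 101 + \left(6 - -146\right) = \left(-120\right) 101 + \left(6 + 146\right) = -12120 + 152 = -11968$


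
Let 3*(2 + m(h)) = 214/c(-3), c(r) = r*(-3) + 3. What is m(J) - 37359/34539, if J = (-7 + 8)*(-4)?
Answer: 593269/207234 ≈ 2.8628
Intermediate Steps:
c(r) = 3 - 3*r (c(r) = -3*r + 3 = 3 - 3*r)
J = -4 (J = 1*(-4) = -4)
m(h) = 71/18 (m(h) = -2 + (214/(3 - 3*(-3)))/3 = -2 + (214/(3 + 9))/3 = -2 + (214/12)/3 = -2 + (214*(1/12))/3 = -2 + (1/3)*(107/6) = -2 + 107/18 = 71/18)
m(J) - 37359/34539 = 71/18 - 37359/34539 = 71/18 - 37359*1/34539 = 71/18 - 12453/11513 = 593269/207234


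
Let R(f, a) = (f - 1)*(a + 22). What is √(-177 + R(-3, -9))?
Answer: I*√229 ≈ 15.133*I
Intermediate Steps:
R(f, a) = (-1 + f)*(22 + a)
√(-177 + R(-3, -9)) = √(-177 + (-22 - 1*(-9) + 22*(-3) - 9*(-3))) = √(-177 + (-22 + 9 - 66 + 27)) = √(-177 - 52) = √(-229) = I*√229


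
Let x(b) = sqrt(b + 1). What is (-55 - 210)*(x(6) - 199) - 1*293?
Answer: 52442 - 265*sqrt(7) ≈ 51741.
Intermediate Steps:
x(b) = sqrt(1 + b)
(-55 - 210)*(x(6) - 199) - 1*293 = (-55 - 210)*(sqrt(1 + 6) - 199) - 1*293 = -265*(sqrt(7) - 199) - 293 = -265*(-199 + sqrt(7)) - 293 = (52735 - 265*sqrt(7)) - 293 = 52442 - 265*sqrt(7)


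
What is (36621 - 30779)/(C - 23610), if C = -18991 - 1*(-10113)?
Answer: -2921/16244 ≈ -0.17982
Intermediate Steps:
C = -8878 (C = -18991 + 10113 = -8878)
(36621 - 30779)/(C - 23610) = (36621 - 30779)/(-8878 - 23610) = 5842/(-32488) = 5842*(-1/32488) = -2921/16244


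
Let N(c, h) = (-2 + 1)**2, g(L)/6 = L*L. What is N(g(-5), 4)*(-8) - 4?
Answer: -12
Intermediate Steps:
g(L) = 6*L**2 (g(L) = 6*(L*L) = 6*L**2)
N(c, h) = 1 (N(c, h) = (-1)**2 = 1)
N(g(-5), 4)*(-8) - 4 = 1*(-8) - 4 = -8 - 4 = -12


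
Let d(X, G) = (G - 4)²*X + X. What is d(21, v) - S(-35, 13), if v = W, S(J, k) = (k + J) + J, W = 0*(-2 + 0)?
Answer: 414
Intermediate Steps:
W = 0 (W = 0*(-2) = 0)
S(J, k) = k + 2*J (S(J, k) = (J + k) + J = k + 2*J)
v = 0
d(X, G) = X + X*(-4 + G)² (d(X, G) = (-4 + G)²*X + X = X*(-4 + G)² + X = X + X*(-4 + G)²)
d(21, v) - S(-35, 13) = 21*(1 + (-4 + 0)²) - (13 + 2*(-35)) = 21*(1 + (-4)²) - (13 - 70) = 21*(1 + 16) - 1*(-57) = 21*17 + 57 = 357 + 57 = 414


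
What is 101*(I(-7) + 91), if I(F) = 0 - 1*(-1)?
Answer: 9292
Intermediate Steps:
I(F) = 1 (I(F) = 0 + 1 = 1)
101*(I(-7) + 91) = 101*(1 + 91) = 101*92 = 9292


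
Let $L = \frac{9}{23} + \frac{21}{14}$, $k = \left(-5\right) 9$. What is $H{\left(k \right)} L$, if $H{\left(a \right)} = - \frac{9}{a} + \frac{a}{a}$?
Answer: $\frac{261}{115} \approx 2.2696$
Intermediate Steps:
$k = -45$
$L = \frac{87}{46}$ ($L = 9 \cdot \frac{1}{23} + 21 \cdot \frac{1}{14} = \frac{9}{23} + \frac{3}{2} = \frac{87}{46} \approx 1.8913$)
$H{\left(a \right)} = 1 - \frac{9}{a}$ ($H{\left(a \right)} = - \frac{9}{a} + 1 = 1 - \frac{9}{a}$)
$H{\left(k \right)} L = \frac{-9 - 45}{-45} \cdot \frac{87}{46} = \left(- \frac{1}{45}\right) \left(-54\right) \frac{87}{46} = \frac{6}{5} \cdot \frac{87}{46} = \frac{261}{115}$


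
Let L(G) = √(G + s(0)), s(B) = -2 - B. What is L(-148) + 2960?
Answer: 2960 + 5*I*√6 ≈ 2960.0 + 12.247*I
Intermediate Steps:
L(G) = √(-2 + G) (L(G) = √(G + (-2 - 1*0)) = √(G + (-2 + 0)) = √(G - 2) = √(-2 + G))
L(-148) + 2960 = √(-2 - 148) + 2960 = √(-150) + 2960 = 5*I*√6 + 2960 = 2960 + 5*I*√6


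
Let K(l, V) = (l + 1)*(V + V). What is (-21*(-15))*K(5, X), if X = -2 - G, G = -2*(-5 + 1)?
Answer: -37800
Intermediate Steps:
G = 8 (G = -2*(-4) = 8)
X = -10 (X = -2 - 1*8 = -2 - 8 = -10)
K(l, V) = 2*V*(1 + l) (K(l, V) = (1 + l)*(2*V) = 2*V*(1 + l))
(-21*(-15))*K(5, X) = (-21*(-15))*(2*(-10)*(1 + 5)) = 315*(2*(-10)*6) = 315*(-120) = -37800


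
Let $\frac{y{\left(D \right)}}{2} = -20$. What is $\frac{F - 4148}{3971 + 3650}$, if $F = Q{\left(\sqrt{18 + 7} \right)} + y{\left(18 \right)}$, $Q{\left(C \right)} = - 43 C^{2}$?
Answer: $- \frac{5263}{7621} \approx -0.69059$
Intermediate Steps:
$y{\left(D \right)} = -40$ ($y{\left(D \right)} = 2 \left(-20\right) = -40$)
$F = -1115$ ($F = - 43 \left(\sqrt{18 + 7}\right)^{2} - 40 = - 43 \left(\sqrt{25}\right)^{2} - 40 = - 43 \cdot 5^{2} - 40 = \left(-43\right) 25 - 40 = -1075 - 40 = -1115$)
$\frac{F - 4148}{3971 + 3650} = \frac{-1115 - 4148}{3971 + 3650} = - \frac{5263}{7621}$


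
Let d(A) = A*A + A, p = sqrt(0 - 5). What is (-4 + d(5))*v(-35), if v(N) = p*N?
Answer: -910*I*sqrt(5) ≈ -2034.8*I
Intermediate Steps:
p = I*sqrt(5) (p = sqrt(-5) = I*sqrt(5) ≈ 2.2361*I)
d(A) = A + A**2 (d(A) = A**2 + A = A + A**2)
v(N) = I*N*sqrt(5) (v(N) = (I*sqrt(5))*N = I*N*sqrt(5))
(-4 + d(5))*v(-35) = (-4 + 5*(1 + 5))*(I*(-35)*sqrt(5)) = (-4 + 5*6)*(-35*I*sqrt(5)) = (-4 + 30)*(-35*I*sqrt(5)) = 26*(-35*I*sqrt(5)) = -910*I*sqrt(5)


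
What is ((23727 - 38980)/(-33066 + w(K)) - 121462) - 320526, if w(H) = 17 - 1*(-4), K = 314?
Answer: -14605478207/33045 ≈ -4.4199e+5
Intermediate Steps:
w(H) = 21 (w(H) = 17 + 4 = 21)
((23727 - 38980)/(-33066 + w(K)) - 121462) - 320526 = ((23727 - 38980)/(-33066 + 21) - 121462) - 320526 = (-15253/(-33045) - 121462) - 320526 = (-15253*(-1/33045) - 121462) - 320526 = (15253/33045 - 121462) - 320526 = -4013696537/33045 - 320526 = -14605478207/33045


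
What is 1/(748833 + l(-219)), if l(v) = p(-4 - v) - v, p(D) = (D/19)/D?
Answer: 19/14231989 ≈ 1.3350e-6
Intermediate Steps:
p(D) = 1/19 (p(D) = (D*(1/19))/D = (D/19)/D = 1/19)
l(v) = 1/19 - v
1/(748833 + l(-219)) = 1/(748833 + (1/19 - 1*(-219))) = 1/(748833 + (1/19 + 219)) = 1/(748833 + 4162/19) = 1/(14231989/19) = 19/14231989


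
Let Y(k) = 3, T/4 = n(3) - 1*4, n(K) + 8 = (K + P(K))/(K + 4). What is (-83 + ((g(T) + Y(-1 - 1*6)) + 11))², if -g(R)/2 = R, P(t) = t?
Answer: 19881/49 ≈ 405.73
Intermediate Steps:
n(K) = -8 + 2*K/(4 + K) (n(K) = -8 + (K + K)/(K + 4) = -8 + (2*K)/(4 + K) = -8 + 2*K/(4 + K))
T = -312/7 (T = 4*(2*(-16 - 3*3)/(4 + 3) - 1*4) = 4*(2*(-16 - 9)/7 - 4) = 4*(2*(⅐)*(-25) - 4) = 4*(-50/7 - 4) = 4*(-78/7) = -312/7 ≈ -44.571)
g(R) = -2*R
(-83 + ((g(T) + Y(-1 - 1*6)) + 11))² = (-83 + ((-2*(-312/7) + 3) + 11))² = (-83 + ((624/7 + 3) + 11))² = (-83 + (645/7 + 11))² = (-83 + 722/7)² = (141/7)² = 19881/49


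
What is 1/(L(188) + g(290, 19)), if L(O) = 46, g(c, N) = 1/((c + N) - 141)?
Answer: 168/7729 ≈ 0.021736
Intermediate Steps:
g(c, N) = 1/(-141 + N + c) (g(c, N) = 1/((N + c) - 141) = 1/(-141 + N + c))
1/(L(188) + g(290, 19)) = 1/(46 + 1/(-141 + 19 + 290)) = 1/(46 + 1/168) = 1/(7729/168) = 168/7729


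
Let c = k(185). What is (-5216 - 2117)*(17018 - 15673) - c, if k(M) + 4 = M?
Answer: -9863066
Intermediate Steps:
k(M) = -4 + M
c = 181 (c = -4 + 185 = 181)
(-5216 - 2117)*(17018 - 15673) - c = (-5216 - 2117)*(17018 - 15673) - 1*181 = -7333*1345 - 181 = -9862885 - 181 = -9863066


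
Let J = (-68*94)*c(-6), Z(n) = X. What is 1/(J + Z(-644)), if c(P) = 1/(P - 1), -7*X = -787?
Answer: 7/7179 ≈ 0.00097507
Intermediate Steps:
X = 787/7 (X = -1/7*(-787) = 787/7 ≈ 112.43)
Z(n) = 787/7
c(P) = 1/(-1 + P)
J = 6392/7 (J = (-68*94)/(-1 - 6) = -6392/(-7) = -6392*(-1/7) = 6392/7 ≈ 913.14)
1/(J + Z(-644)) = 1/(6392/7 + 787/7) = 1/(7179/7) = 7/7179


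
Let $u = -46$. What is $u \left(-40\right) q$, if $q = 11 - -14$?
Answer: $46000$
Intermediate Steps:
$q = 25$ ($q = 11 + 14 = 25$)
$u \left(-40\right) q = \left(-46\right) \left(-40\right) 25 = 1840 \cdot 25 = 46000$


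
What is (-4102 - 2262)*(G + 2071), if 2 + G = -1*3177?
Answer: 7051312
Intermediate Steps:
G = -3179 (G = -2 - 1*3177 = -2 - 3177 = -3179)
(-4102 - 2262)*(G + 2071) = (-4102 - 2262)*(-3179 + 2071) = -6364*(-1108) = 7051312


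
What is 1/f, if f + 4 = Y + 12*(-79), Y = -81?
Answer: -1/1033 ≈ -0.00096805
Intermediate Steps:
f = -1033 (f = -4 + (-81 + 12*(-79)) = -4 + (-81 - 948) = -4 - 1029 = -1033)
1/f = 1/(-1033) = -1/1033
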